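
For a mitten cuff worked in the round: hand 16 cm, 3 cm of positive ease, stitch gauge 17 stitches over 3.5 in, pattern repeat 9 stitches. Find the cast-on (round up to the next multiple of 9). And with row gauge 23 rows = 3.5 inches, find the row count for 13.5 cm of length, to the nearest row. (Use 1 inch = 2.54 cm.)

Cast on 45 stitches; work 35 rows.

Finished = 16 + 3 = 19 cm.
19 cm × 1/2.54 = 7.48 inches.
17/3.5 = 4.857 sts per in; 7.48 × 4.857 = 36.33 sts.
Next multiple of 9 → 45.
13.5 cm = 5.31 inches; × 6.571 = 34.93 → 35 rows.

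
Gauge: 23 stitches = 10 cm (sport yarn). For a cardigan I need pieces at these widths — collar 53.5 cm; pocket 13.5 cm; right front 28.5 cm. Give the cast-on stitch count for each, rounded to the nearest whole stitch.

Rate = 23/10 = 2.3 sts per cm.
collar: 53.5 × 2.3 = 123.05 → 123.
pocket: 13.5 × 2.3 = 31.05 → 31.
right front: 28.5 × 2.3 = 65.55 → 66.

collar 123; pocket 31; right front 66.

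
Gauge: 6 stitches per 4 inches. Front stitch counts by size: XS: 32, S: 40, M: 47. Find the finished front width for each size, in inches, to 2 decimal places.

6/4 = 1.5 sts per in.
XS: 32 / 1.5 = 21.333 → 21.33 in.
S: 40 / 1.5 = 26.667 → 26.67 in.
M: 47 / 1.5 = 31.333 → 31.33 in.

XS 21.33 inches; S 26.67 inches; M 31.33 inches.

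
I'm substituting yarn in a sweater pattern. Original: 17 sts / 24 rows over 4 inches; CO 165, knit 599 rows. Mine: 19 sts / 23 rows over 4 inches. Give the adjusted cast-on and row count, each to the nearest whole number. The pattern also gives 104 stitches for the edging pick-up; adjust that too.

Cast on 184 stitches; work 574 rows; edging pick-up 116 stitches.

Stitches: 165 × 19/17 = 184.41 → 184.
Rows: 599 × 23/24 = 574.04 → 574.
edging pick-up: 104 × 19/17 = 116.24 → 116.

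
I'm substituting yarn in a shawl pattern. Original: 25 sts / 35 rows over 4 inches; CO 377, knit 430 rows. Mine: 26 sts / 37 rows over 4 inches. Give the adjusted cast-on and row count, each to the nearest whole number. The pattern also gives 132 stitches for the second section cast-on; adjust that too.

Stitches: 377 × 26/25 = 392.08 → 392.
Rows: 430 × 37/35 = 454.57 → 455.
second section cast-on: 132 × 26/25 = 137.28 → 137.

Cast on 392 stitches; work 455 rows; second section cast-on 137 stitches.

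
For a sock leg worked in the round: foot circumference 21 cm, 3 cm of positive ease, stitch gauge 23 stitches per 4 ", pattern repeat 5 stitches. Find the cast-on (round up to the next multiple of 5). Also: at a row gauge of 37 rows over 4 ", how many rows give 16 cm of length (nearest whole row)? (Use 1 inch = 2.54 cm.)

Cast on 55 stitches; work 58 rows.

Finished = 21 + 3 = 24 cm.
24 cm × 1/2.54 = 9.45 inches.
23/4 = 5.75 sts per in; 9.45 × 5.75 = 54.33 sts.
Next multiple of 5 → 55.
16 cm = 6.30 inches; × 9.25 = 58.27 → 58 rows.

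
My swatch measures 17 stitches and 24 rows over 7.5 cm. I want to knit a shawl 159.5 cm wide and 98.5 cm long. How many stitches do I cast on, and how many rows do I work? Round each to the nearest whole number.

Cast on 362 stitches and work 315 rows.

Stitch gauge = 17/7.5 = 2.267 sts/cm; 159.5 × 2.267 = 361.53 → 362 sts.
Row gauge = 24/7.5 = 3.2 rows/cm; 98.5 × 3.2 = 315.20 → 315 rows.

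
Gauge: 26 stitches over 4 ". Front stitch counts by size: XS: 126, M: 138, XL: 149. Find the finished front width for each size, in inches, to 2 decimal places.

26/4 = 6.5 sts per in.
XS: 126 / 6.5 = 19.385 → 19.38 in.
M: 138 / 6.5 = 21.231 → 21.23 in.
XL: 149 / 6.5 = 22.923 → 22.92 in.

XS 19.38 inches; M 21.23 inches; XL 22.92 inches.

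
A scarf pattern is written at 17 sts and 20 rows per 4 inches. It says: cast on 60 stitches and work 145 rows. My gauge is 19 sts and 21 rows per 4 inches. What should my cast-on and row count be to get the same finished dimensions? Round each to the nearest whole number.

Stitches: 60 × 19/17 = 67.06 → 67.
Rows: 145 × 21/20 = 152.25 → 152.

Cast on 67 stitches; work 152 rows.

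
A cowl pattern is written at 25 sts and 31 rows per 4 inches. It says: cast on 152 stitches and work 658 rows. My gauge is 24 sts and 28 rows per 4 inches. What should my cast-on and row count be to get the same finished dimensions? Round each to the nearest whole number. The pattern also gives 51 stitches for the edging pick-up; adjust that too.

Cast on 146 stitches; work 594 rows; edging pick-up 49 stitches.

Stitches: 152 × 24/25 = 145.92 → 146.
Rows: 658 × 28/31 = 594.32 → 594.
edging pick-up: 51 × 24/25 = 48.96 → 49.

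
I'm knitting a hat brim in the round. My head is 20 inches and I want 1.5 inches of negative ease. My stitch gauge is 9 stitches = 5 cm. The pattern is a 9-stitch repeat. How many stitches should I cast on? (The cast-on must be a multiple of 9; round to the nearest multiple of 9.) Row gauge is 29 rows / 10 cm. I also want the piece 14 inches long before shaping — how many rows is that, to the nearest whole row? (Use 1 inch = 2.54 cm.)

Finished = 20 − 1.5 = 18.5 inches.
18.5 inches × 2.54 = 46.99 cm.
9/5 = 1.8 sts per cm; 46.99 × 1.8 = 84.58 sts.
Nearest multiple of 9 → 81.
14 inches = 35.56 cm; × 2.9 = 103.12 → 103 rows.

Cast on 81 stitches; work 103 rows.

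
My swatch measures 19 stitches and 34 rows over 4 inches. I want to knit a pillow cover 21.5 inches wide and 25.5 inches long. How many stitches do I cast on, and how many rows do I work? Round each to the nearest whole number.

Stitch gauge = 19/4 = 4.75 sts/in; 21.5 × 4.75 = 102.12 → 102 sts.
Row gauge = 34/4 = 8.5 rows/in; 25.5 × 8.5 = 216.75 → 217 rows.

Cast on 102 stitches and work 217 rows.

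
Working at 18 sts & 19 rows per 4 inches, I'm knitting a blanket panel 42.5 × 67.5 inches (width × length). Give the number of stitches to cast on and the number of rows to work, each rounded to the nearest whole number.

Cast on 191 stitches and work 321 rows.

Stitch gauge = 18/4 = 4.5 sts/in; 42.5 × 4.5 = 191.25 → 191 sts.
Row gauge = 19/4 = 4.75 rows/in; 67.5 × 4.75 = 320.62 → 321 rows.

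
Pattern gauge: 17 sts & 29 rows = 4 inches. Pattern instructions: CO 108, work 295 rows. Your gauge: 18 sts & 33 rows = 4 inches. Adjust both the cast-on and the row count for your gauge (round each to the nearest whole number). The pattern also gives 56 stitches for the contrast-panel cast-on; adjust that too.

Stitches: 108 × 18/17 = 114.35 → 114.
Rows: 295 × 33/29 = 335.69 → 336.
contrast-panel cast-on: 56 × 18/17 = 59.29 → 59.

Cast on 114 stitches; work 336 rows; contrast-panel cast-on 59 stitches.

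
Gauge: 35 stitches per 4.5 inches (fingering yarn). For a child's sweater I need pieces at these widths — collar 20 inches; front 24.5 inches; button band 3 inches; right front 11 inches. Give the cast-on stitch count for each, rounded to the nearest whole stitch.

Rate = 35/4.5 = 7.778 sts per in.
collar: 20 × 7.778 = 155.56 → 156.
front: 24.5 × 7.778 = 190.56 → 191.
button band: 3 × 7.778 = 23.33 → 23.
right front: 11 × 7.778 = 85.56 → 86.

collar 156; front 191; button band 23; right front 86.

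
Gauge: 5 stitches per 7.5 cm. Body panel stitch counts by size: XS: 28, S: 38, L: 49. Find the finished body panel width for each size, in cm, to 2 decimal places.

5/7.5 = 0.667 sts per cm.
XS: 28 / 0.667 = 42.000 → 42.00 cm.
S: 38 / 0.667 = 57.000 → 57.00 cm.
L: 49 / 0.667 = 73.500 → 73.50 cm.

XS 42.00 cm; S 57.00 cm; L 73.50 cm.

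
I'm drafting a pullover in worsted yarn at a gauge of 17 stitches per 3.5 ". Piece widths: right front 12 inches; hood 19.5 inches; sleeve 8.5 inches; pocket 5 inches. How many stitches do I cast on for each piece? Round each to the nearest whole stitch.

Rate = 17/3.5 = 4.857 sts per in.
right front: 12 × 4.857 = 58.29 → 58.
hood: 19.5 × 4.857 = 94.71 → 95.
sleeve: 8.5 × 4.857 = 41.29 → 41.
pocket: 5 × 4.857 = 24.29 → 24.

right front 58; hood 95; sleeve 41; pocket 24.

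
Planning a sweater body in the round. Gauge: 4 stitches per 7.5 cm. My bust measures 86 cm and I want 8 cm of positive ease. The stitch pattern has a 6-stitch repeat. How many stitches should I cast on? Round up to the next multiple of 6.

54 stitches.

Finished = 86 + 8 = 94 cm.
4 / 7.5 = 0.533 sts/cm.
94 × 0.533 = 50.13 sts.
Next multiple of 6: 54.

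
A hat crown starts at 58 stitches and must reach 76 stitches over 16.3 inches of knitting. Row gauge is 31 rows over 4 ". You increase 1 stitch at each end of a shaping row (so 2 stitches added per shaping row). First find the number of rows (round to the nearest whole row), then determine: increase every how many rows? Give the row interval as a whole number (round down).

Increase every 14th row.

Rows = 16.3 × 7.75 = 126.3 → 126 rows.
Stitches to add: 18 → 9 shaping rows (at 2 st each).
126 / 9 = 14.00 → every 14 rows.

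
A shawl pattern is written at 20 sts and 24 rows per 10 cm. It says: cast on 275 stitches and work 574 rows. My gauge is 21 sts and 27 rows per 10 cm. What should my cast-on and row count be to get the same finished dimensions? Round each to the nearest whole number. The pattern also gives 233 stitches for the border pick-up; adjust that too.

Cast on 289 stitches; work 646 rows; border pick-up 245 stitches.

Stitches: 275 × 21/20 = 288.75 → 289.
Rows: 574 × 27/24 = 645.75 → 646.
border pick-up: 233 × 21/20 = 244.65 → 245.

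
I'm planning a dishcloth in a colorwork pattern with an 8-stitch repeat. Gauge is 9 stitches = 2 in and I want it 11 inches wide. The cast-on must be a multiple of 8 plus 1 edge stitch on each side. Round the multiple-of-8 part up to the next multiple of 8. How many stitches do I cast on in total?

9 / 2 = 4.5 sts per inch.
11 × 4.5 = 49.50 sts.
Less 2 edge sts → 47.50 for the repeat.
Next multiple of 8: 48.
Add back 2 edge sts → 50.

Cast on 50 stitches.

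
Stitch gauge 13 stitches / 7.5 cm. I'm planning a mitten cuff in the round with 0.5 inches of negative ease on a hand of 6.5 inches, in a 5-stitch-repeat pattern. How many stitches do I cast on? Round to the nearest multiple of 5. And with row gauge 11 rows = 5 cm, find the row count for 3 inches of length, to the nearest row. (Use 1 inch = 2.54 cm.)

Finished = 6.5 − 0.5 = 6 inches.
6 inches × 2.54 = 15.24 cm.
13/7.5 = 1.733 sts per cm; 15.24 × 1.733 = 26.42 sts.
Nearest multiple of 5 → 25.
3 inches = 7.62 cm; × 2.2 = 16.76 → 17 rows.

Cast on 25 stitches; work 17 rows.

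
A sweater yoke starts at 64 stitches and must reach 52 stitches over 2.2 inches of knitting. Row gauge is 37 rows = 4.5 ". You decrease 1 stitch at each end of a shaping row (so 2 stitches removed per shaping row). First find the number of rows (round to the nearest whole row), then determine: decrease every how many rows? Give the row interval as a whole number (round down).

Rows = 2.2 × 8.222 = 18.1 → 18 rows.
Stitches to remove: 12 → 6 shaping rows (at 2 st each).
18 / 6 = 3.00 → every 3 rows.

Decrease every 3rd row.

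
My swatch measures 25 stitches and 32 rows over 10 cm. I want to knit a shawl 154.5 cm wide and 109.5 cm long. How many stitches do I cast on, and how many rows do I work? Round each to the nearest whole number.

Stitch gauge = 25/10 = 2.5 sts/cm; 154.5 × 2.5 = 386.25 → 386 sts.
Row gauge = 32/10 = 3.2 rows/cm; 109.5 × 3.2 = 350.40 → 350 rows.

Cast on 386 stitches and work 350 rows.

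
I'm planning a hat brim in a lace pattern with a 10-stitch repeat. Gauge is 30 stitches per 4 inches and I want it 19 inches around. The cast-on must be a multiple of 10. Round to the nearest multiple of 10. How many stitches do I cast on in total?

Cast on 140 stitches.

30 / 4 = 7.5 sts per inch.
19 × 7.5 = 142.50 sts.
Nearest multiple of 10: 140.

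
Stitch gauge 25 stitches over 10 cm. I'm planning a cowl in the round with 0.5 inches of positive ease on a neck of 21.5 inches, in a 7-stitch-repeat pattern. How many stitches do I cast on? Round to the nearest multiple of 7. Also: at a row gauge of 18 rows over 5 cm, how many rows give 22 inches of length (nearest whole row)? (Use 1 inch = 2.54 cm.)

Cast on 140 stitches; work 201 rows.

Finished = 21.5 + 0.5 = 22 inches.
22 inches × 2.54 = 55.88 cm.
25/10 = 2.5 sts per cm; 55.88 × 2.5 = 139.70 sts.
Nearest multiple of 7 → 140.
22 inches = 55.88 cm; × 3.6 = 201.17 → 201 rows.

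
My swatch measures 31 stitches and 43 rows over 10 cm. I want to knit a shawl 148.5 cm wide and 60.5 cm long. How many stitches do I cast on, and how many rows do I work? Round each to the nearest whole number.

Stitch gauge = 31/10 = 3.1 sts/cm; 148.5 × 3.1 = 460.35 → 460 sts.
Row gauge = 43/10 = 4.3 rows/cm; 60.5 × 4.3 = 260.15 → 260 rows.

Cast on 460 stitches and work 260 rows.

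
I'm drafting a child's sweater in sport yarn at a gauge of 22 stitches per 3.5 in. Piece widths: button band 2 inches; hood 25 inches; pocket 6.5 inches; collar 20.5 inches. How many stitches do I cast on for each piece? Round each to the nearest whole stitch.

button band 13; hood 157; pocket 41; collar 129.

Rate = 22/3.5 = 6.286 sts per in.
button band: 2 × 6.286 = 12.57 → 13.
hood: 25 × 6.286 = 157.14 → 157.
pocket: 6.5 × 6.286 = 40.86 → 41.
collar: 20.5 × 6.286 = 128.86 → 129.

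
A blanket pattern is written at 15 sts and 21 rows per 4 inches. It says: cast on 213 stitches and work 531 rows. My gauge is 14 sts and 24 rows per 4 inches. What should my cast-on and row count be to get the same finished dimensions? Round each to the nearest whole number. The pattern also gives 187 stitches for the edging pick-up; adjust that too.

Cast on 199 stitches; work 607 rows; edging pick-up 175 stitches.

Stitches: 213 × 14/15 = 198.80 → 199.
Rows: 531 × 24/21 = 606.86 → 607.
edging pick-up: 187 × 14/15 = 174.53 → 175.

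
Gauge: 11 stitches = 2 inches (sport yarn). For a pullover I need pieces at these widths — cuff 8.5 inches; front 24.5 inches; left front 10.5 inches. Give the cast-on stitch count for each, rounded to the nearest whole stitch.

cuff 47; front 135; left front 58.

Rate = 11/2 = 5.5 sts per in.
cuff: 8.5 × 5.5 = 46.75 → 47.
front: 24.5 × 5.5 = 134.75 → 135.
left front: 10.5 × 5.5 = 57.75 → 58.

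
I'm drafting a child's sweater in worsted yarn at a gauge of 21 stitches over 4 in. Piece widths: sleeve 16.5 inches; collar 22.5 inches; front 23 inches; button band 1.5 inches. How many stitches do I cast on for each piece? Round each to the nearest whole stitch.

Rate = 21/4 = 5.25 sts per in.
sleeve: 16.5 × 5.25 = 86.62 → 87.
collar: 22.5 × 5.25 = 118.12 → 118.
front: 23 × 5.25 = 120.75 → 121.
button band: 1.5 × 5.25 = 7.88 → 8.

sleeve 87; collar 118; front 121; button band 8.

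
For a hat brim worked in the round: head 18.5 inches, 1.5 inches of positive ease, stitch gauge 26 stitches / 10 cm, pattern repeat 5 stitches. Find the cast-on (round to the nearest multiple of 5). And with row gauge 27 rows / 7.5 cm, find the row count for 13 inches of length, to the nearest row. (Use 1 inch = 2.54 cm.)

Finished = 18.5 + 1.5 = 20 inches.
20 inches × 2.54 = 50.80 cm.
26/10 = 2.6 sts per cm; 50.80 × 2.6 = 132.08 sts.
Nearest multiple of 5 → 130.
13 inches = 33.02 cm; × 3.6 = 118.87 → 119 rows.

Cast on 130 stitches; work 119 rows.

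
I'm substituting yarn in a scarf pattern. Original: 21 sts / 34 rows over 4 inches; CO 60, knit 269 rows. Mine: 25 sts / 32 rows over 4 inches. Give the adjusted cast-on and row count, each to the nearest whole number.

Stitches: 60 × 25/21 = 71.43 → 71.
Rows: 269 × 32/34 = 253.18 → 253.

Cast on 71 stitches; work 253 rows.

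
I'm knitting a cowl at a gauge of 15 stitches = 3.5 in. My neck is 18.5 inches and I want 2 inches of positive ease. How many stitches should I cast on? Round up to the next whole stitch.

Finished = 18.5 + 2 = 20.5 in.
15 / 3.5 = 4.286 sts per inch.
20.50 × 4.286 = 87.86 sts.
→ 88 sts.

88 stitches.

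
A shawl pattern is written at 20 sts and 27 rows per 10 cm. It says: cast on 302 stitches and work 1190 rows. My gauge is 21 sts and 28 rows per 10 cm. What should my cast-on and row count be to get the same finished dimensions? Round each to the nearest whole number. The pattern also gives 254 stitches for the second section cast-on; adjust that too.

Stitches: 302 × 21/20 = 317.10 → 317.
Rows: 1190 × 28/27 = 1234.07 → 1234.
second section cast-on: 254 × 21/20 = 266.70 → 267.

Cast on 317 stitches; work 1234 rows; second section cast-on 267 stitches.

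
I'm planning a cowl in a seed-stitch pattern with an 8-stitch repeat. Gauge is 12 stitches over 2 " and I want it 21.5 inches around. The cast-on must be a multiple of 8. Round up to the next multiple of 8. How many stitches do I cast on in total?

12 / 2 = 6 sts per inch.
21.5 × 6 = 129.00 sts.
Next multiple of 8: 136.

Cast on 136 stitches.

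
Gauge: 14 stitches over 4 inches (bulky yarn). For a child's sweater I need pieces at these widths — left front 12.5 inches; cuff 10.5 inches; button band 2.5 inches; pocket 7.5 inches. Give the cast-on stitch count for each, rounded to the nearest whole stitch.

Rate = 14/4 = 3.5 sts per in.
left front: 12.5 × 3.5 = 43.75 → 44.
cuff: 10.5 × 3.5 = 36.75 → 37.
button band: 2.5 × 3.5 = 8.75 → 9.
pocket: 7.5 × 3.5 = 26.25 → 26.

left front 44; cuff 37; button band 9; pocket 26.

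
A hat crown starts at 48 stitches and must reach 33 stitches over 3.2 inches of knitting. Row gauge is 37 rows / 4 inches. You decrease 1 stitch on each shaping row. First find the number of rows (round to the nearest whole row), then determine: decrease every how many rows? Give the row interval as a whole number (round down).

Decrease every 2nd row.

Rows = 3.2 × 9.25 = 29.6 → 30 rows.
Stitches to remove: 15 → 15 shaping rows (at 1 st each).
30 / 15 = 2.00 → every 2 rows.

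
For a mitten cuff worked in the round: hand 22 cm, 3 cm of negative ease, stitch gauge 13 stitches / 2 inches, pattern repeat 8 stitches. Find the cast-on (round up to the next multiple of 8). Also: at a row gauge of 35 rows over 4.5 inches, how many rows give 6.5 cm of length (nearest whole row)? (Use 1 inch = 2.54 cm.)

Finished = 22 − 3 = 19 cm.
19 cm × 1/2.54 = 7.48 inches.
13/2 = 6.5 sts per in; 7.48 × 6.5 = 48.62 sts.
Next multiple of 8 → 56.
6.5 cm = 2.56 inches; × 7.778 = 19.90 → 20 rows.

Cast on 56 stitches; work 20 rows.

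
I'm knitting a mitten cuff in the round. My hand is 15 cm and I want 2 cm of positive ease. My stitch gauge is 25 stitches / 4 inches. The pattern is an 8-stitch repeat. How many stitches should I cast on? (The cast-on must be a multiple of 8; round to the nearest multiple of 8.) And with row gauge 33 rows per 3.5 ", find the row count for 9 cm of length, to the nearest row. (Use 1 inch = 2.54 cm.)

Cast on 40 stitches; work 33 rows.

Finished = 15 + 2 = 17 cm.
17 cm × 1/2.54 = 6.69 inches.
25/4 = 6.25 sts per in; 6.69 × 6.25 = 41.83 sts.
Nearest multiple of 8 → 40.
9 cm = 3.54 inches; × 9.429 = 33.41 → 33 rows.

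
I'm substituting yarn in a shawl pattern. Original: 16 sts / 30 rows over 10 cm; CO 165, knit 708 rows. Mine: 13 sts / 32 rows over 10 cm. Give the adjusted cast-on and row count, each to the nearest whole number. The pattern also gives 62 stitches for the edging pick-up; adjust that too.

Cast on 134 stitches; work 755 rows; edging pick-up 50 stitches.

Stitches: 165 × 13/16 = 134.06 → 134.
Rows: 708 × 32/30 = 755.20 → 755.
edging pick-up: 62 × 13/16 = 50.38 → 50.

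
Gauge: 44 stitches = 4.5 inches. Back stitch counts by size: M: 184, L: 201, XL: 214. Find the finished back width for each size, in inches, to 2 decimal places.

44/4.5 = 9.778 sts per in.
M: 184 / 9.778 = 18.818 → 18.82 in.
L: 201 / 9.778 = 20.557 → 20.56 in.
XL: 214 / 9.778 = 21.886 → 21.89 in.

M 18.82 inches; L 20.56 inches; XL 21.89 inches.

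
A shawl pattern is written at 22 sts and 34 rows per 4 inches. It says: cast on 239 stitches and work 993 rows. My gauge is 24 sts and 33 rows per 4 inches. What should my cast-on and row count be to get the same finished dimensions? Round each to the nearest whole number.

Cast on 261 stitches; work 964 rows.

Stitches: 239 × 24/22 = 260.73 → 261.
Rows: 993 × 33/34 = 963.79 → 964.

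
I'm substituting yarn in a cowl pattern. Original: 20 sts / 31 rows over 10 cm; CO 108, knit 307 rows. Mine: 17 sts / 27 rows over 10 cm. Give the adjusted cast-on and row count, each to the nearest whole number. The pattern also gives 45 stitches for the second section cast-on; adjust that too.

Cast on 92 stitches; work 267 rows; second section cast-on 38 stitches.

Stitches: 108 × 17/20 = 91.80 → 92.
Rows: 307 × 27/31 = 267.39 → 267.
second section cast-on: 45 × 17/20 = 38.25 → 38.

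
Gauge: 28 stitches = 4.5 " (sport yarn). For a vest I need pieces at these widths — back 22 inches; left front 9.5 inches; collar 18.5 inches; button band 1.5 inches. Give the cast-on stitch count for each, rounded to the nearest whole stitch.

back 137; left front 59; collar 115; button band 9.

Rate = 28/4.5 = 6.222 sts per in.
back: 22 × 6.222 = 136.89 → 137.
left front: 9.5 × 6.222 = 59.11 → 59.
collar: 18.5 × 6.222 = 115.11 → 115.
button band: 1.5 × 6.222 = 9.33 → 9.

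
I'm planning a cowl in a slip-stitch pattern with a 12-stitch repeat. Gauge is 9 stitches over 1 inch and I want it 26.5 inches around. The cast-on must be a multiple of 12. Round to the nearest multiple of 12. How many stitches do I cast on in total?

240 stitches.

9 / 1 = 9 sts per inch.
26.5 × 9 = 238.50 sts.
Nearest multiple of 12: 240.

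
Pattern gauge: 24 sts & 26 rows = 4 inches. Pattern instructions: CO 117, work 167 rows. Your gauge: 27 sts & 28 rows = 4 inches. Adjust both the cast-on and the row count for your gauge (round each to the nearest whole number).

Cast on 132 stitches; work 180 rows.

Stitches: 117 × 27/24 = 131.62 → 132.
Rows: 167 × 28/26 = 179.85 → 180.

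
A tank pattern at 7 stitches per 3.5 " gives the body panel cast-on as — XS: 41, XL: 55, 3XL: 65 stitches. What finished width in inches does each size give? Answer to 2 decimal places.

XS 20.50 inches; XL 27.50 inches; 3XL 32.50 inches.

7/3.5 = 2 sts per in.
XS: 41 / 2 = 20.500 → 20.50 in.
XL: 55 / 2 = 27.500 → 27.50 in.
3XL: 65 / 2 = 32.500 → 32.50 in.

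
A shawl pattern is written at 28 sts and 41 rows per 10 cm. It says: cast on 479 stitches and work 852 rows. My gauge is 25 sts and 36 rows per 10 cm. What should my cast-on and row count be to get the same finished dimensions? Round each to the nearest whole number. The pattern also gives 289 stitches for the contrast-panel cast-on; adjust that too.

Cast on 428 stitches; work 748 rows; contrast-panel cast-on 258 stitches.

Stitches: 479 × 25/28 = 427.68 → 428.
Rows: 852 × 36/41 = 748.10 → 748.
contrast-panel cast-on: 289 × 25/28 = 258.04 → 258.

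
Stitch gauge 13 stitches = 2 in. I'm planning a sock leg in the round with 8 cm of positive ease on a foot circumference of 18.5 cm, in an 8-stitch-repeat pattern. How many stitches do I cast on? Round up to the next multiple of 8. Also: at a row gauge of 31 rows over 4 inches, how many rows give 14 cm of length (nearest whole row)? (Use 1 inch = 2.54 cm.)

Cast on 72 stitches; work 43 rows.

Finished = 18.5 + 8 = 26.5 cm.
26.5 cm × 1/2.54 = 10.43 inches.
13/2 = 6.5 sts per in; 10.43 × 6.5 = 67.81 sts.
Next multiple of 8 → 72.
14 cm = 5.51 inches; × 7.75 = 42.72 → 43 rows.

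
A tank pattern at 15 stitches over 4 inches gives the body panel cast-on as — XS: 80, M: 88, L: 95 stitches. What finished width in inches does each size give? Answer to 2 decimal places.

XS 21.33 inches; M 23.47 inches; L 25.33 inches.

15/4 = 3.75 sts per in.
XS: 80 / 3.75 = 21.333 → 21.33 in.
M: 88 / 3.75 = 23.467 → 23.47 in.
L: 95 / 3.75 = 25.333 → 25.33 in.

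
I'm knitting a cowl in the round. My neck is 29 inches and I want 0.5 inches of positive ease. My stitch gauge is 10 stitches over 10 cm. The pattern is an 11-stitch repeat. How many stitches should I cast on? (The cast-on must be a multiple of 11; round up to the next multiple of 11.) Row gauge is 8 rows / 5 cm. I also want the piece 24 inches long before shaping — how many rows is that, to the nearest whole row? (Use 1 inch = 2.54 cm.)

Cast on 77 stitches; work 98 rows.

Finished = 29 + 0.5 = 29.5 inches.
29.5 inches × 2.54 = 74.93 cm.
10/10 = 1 sts per cm; 74.93 × 1 = 74.93 sts.
Next multiple of 11 → 77.
24 inches = 60.96 cm; × 1.6 = 97.54 → 98 rows.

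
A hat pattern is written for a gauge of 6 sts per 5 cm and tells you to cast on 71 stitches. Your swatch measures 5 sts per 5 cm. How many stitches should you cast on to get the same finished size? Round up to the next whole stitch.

60 stitches.

Scale factor = 5 / 6 = 0.833.
71 × 5 / 6 = 59.17 sts.
→ 60 sts.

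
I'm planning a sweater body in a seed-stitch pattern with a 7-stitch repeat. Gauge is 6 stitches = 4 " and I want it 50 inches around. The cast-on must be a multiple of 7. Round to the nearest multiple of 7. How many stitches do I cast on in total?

77 stitches.

6 / 4 = 1.5 sts per inch.
50 × 1.5 = 75.00 sts.
Nearest multiple of 7: 77.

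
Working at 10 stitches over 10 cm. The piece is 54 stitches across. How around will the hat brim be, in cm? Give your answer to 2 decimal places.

54.00 cm.

10 stitches / 10 cm = 1 stitches per cm.
54 / 1 = 54.000 cm.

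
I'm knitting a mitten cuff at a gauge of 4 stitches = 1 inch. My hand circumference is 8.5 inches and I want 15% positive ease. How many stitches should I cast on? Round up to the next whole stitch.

CO 40 sts.

Finished = 8.5 × 1.15 = 9.78 in.
4 / 1 = 4 sts per inch.
9.78 × 4 = 39.10 sts.
→ 40 sts.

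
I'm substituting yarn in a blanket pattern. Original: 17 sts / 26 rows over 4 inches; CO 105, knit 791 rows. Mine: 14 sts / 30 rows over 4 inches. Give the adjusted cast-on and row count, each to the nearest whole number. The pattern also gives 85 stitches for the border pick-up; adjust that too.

Cast on 86 stitches; work 913 rows; border pick-up 70 stitches.

Stitches: 105 × 14/17 = 86.47 → 86.
Rows: 791 × 30/26 = 912.69 → 913.
border pick-up: 85 × 14/17 = 70.00 → 70.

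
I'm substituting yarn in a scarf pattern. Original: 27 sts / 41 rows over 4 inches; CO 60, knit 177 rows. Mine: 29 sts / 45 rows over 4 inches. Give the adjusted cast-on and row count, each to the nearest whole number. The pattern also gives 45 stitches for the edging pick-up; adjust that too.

Cast on 64 stitches; work 194 rows; edging pick-up 48 stitches.

Stitches: 60 × 29/27 = 64.44 → 64.
Rows: 177 × 45/41 = 194.27 → 194.
edging pick-up: 45 × 29/27 = 48.33 → 48.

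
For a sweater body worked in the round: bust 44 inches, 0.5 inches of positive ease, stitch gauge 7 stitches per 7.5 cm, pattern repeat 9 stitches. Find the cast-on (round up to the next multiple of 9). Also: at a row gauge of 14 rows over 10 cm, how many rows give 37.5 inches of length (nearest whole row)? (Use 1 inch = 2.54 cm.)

Finished = 44 + 0.5 = 44.5 inches.
44.5 inches × 2.54 = 113.03 cm.
7/7.5 = 0.933 sts per cm; 113.03 × 0.933 = 105.49 sts.
Next multiple of 9 → 108.
37.5 inches = 95.25 cm; × 1.4 = 133.35 → 133 rows.

Cast on 108 stitches; work 133 rows.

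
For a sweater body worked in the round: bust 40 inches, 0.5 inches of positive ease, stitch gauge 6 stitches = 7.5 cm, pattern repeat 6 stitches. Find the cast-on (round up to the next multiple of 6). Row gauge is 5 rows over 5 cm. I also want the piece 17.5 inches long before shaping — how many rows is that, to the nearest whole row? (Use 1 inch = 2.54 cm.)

Cast on 84 stitches; work 44 rows.

Finished = 40 + 0.5 = 40.5 inches.
40.5 inches × 2.54 = 102.87 cm.
6/7.5 = 0.8 sts per cm; 102.87 × 0.8 = 82.30 sts.
Next multiple of 6 → 84.
17.5 inches = 44.45 cm; × 1 = 44.45 → 44 rows.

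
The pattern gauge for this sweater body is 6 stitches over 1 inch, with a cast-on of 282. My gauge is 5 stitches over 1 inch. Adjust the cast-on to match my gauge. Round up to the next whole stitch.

Scale factor = 5 / 6 = 0.833.
282 × 5 / 6 = 235.00 sts.

235 stitches.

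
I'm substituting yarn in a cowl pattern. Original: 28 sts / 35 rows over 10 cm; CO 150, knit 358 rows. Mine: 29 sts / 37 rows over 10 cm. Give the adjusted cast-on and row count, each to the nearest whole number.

Cast on 155 stitches; work 378 rows.

Stitches: 150 × 29/28 = 155.36 → 155.
Rows: 358 × 37/35 = 378.46 → 378.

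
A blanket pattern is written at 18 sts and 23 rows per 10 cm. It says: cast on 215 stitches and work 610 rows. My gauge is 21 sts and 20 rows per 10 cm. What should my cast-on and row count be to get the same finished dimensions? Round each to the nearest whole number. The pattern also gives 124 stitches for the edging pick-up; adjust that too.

Stitches: 215 × 21/18 = 250.83 → 251.
Rows: 610 × 20/23 = 530.43 → 530.
edging pick-up: 124 × 21/18 = 144.67 → 145.

Cast on 251 stitches; work 530 rows; edging pick-up 145 stitches.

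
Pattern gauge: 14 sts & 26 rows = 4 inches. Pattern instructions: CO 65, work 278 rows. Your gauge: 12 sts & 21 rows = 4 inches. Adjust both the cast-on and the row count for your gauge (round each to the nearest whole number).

Cast on 56 stitches; work 225 rows.

Stitches: 65 × 12/14 = 55.71 → 56.
Rows: 278 × 21/26 = 224.54 → 225.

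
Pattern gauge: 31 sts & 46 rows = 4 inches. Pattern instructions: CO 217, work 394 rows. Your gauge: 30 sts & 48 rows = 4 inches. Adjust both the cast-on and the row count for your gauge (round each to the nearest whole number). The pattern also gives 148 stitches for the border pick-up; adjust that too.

Stitches: 217 × 30/31 = 210.00 → 210.
Rows: 394 × 48/46 = 411.13 → 411.
border pick-up: 148 × 30/31 = 143.23 → 143.

Cast on 210 stitches; work 411 rows; border pick-up 143 stitches.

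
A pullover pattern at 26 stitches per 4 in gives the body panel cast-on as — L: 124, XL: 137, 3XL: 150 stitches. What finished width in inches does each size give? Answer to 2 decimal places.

L 19.08 inches; XL 21.08 inches; 3XL 23.08 inches.

26/4 = 6.5 sts per in.
L: 124 / 6.5 = 19.077 → 19.08 in.
XL: 137 / 6.5 = 21.077 → 21.08 in.
3XL: 150 / 6.5 = 23.077 → 23.08 in.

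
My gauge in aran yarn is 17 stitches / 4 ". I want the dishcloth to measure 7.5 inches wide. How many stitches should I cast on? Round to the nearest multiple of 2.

17 stitches / 4 in = 4.25 stitches per inch.
7.5 × 4.25 = 31.88 stitches.
Round to nearest multiple of 2 → 32.

32 stitches.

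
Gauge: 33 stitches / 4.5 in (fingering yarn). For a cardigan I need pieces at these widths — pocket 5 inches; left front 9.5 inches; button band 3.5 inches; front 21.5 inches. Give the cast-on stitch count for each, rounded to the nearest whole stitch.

pocket 37; left front 70; button band 26; front 158.

Rate = 33/4.5 = 7.333 sts per in.
pocket: 5 × 7.333 = 36.67 → 37.
left front: 9.5 × 7.333 = 69.67 → 70.
button band: 3.5 × 7.333 = 25.67 → 26.
front: 21.5 × 7.333 = 157.67 → 158.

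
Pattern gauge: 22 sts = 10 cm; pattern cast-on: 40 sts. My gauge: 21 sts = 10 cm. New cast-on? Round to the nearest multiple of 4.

Scale factor = 21 / 22 = 0.955.
40 × 21 / 22 = 38.18 sts.
→ 40 sts.

Cast on 40 stitches.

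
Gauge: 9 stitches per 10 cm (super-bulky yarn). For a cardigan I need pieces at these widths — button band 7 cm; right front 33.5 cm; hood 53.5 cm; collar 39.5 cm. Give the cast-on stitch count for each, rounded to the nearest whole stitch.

button band 6; right front 30; hood 48; collar 36.

Rate = 9/10 = 0.9 sts per cm.
button band: 7 × 0.9 = 6.30 → 6.
right front: 33.5 × 0.9 = 30.15 → 30.
hood: 53.5 × 0.9 = 48.15 → 48.
collar: 39.5 × 0.9 = 35.55 → 36.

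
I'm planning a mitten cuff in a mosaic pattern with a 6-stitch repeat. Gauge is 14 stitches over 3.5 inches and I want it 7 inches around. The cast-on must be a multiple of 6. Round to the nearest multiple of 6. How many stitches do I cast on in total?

30 stitches.

14 / 3.5 = 4 sts per inch.
7 × 4 = 28.00 sts.
Nearest multiple of 6: 30.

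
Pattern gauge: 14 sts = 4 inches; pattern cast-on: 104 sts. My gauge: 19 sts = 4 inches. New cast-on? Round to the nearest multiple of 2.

CO 142 sts.

Scale factor = 19 / 14 = 1.357.
104 × 19 / 14 = 141.14 sts.
→ 142 sts.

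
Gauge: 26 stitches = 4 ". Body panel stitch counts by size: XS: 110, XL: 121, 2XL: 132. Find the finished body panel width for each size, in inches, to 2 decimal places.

26/4 = 6.5 sts per in.
XS: 110 / 6.5 = 16.923 → 16.92 in.
XL: 121 / 6.5 = 18.615 → 18.62 in.
2XL: 132 / 6.5 = 20.308 → 20.31 in.

XS 16.92 inches; XL 18.62 inches; 2XL 20.31 inches.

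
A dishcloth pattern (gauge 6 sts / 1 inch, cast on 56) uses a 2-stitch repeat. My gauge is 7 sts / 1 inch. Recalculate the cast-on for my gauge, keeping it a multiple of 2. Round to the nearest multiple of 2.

56 × 7 / 6 = 65.33.
Nearest multiple of 2: 66.

Cast on 66 stitches.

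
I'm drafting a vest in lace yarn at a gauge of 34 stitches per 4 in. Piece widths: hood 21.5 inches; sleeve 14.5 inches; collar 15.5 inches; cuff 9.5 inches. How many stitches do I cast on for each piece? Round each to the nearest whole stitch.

Rate = 34/4 = 8.5 sts per in.
hood: 21.5 × 8.5 = 182.75 → 183.
sleeve: 14.5 × 8.5 = 123.25 → 123.
collar: 15.5 × 8.5 = 131.75 → 132.
cuff: 9.5 × 8.5 = 80.75 → 81.

hood 183; sleeve 123; collar 132; cuff 81.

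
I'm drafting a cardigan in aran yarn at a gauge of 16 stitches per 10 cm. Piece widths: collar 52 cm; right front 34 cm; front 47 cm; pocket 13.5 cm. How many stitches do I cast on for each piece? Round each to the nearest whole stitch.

Rate = 16/10 = 1.6 sts per cm.
collar: 52 × 1.6 = 83.20 → 83.
right front: 34 × 1.6 = 54.40 → 54.
front: 47 × 1.6 = 75.20 → 75.
pocket: 13.5 × 1.6 = 21.60 → 22.

collar 83; right front 54; front 75; pocket 22.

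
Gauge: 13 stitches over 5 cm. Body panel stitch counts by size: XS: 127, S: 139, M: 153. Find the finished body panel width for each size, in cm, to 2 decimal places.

XS 48.85 cm; S 53.46 cm; M 58.85 cm.

13/5 = 2.6 sts per cm.
XS: 127 / 2.6 = 48.846 → 48.85 cm.
S: 139 / 2.6 = 53.462 → 53.46 cm.
M: 153 / 2.6 = 58.846 → 58.85 cm.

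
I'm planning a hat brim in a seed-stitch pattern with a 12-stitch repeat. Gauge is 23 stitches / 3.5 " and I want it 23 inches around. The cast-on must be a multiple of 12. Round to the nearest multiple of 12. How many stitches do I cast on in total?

23 / 3.5 = 6.571 sts per inch.
23 × 6.571 = 151.14 sts.
Nearest multiple of 12: 156.

156 stitches.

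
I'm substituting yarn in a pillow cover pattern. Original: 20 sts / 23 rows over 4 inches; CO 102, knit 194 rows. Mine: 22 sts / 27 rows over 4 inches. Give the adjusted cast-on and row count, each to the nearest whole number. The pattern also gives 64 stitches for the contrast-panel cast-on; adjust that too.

Cast on 112 stitches; work 228 rows; contrast-panel cast-on 70 stitches.

Stitches: 102 × 22/20 = 112.20 → 112.
Rows: 194 × 27/23 = 227.74 → 228.
contrast-panel cast-on: 64 × 22/20 = 70.40 → 70.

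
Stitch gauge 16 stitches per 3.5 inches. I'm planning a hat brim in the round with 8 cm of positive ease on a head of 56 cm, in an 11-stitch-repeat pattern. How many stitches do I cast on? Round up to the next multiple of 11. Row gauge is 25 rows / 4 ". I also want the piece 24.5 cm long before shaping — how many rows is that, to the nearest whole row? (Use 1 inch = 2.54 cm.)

Cast on 121 stitches; work 60 rows.

Finished = 56 + 8 = 64 cm.
64 cm × 1/2.54 = 25.20 inches.
16/3.5 = 4.571 sts per in; 25.20 × 4.571 = 115.19 sts.
Next multiple of 11 → 121.
24.5 cm = 9.65 inches; × 6.25 = 60.29 → 60 rows.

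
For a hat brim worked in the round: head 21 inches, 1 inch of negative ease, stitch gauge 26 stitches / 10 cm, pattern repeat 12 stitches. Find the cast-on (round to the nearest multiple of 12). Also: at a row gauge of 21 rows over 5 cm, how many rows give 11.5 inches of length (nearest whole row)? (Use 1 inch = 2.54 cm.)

Cast on 132 stitches; work 123 rows.

Finished = 21 − 1 = 20 inches.
20 inches × 2.54 = 50.80 cm.
26/10 = 2.6 sts per cm; 50.80 × 2.6 = 132.08 sts.
Nearest multiple of 12 → 132.
11.5 inches = 29.21 cm; × 4.2 = 122.68 → 123 rows.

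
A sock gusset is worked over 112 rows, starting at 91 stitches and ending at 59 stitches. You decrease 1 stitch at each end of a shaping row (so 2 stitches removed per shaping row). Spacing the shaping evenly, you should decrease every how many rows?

Stitches to remove: |59 − 91| = 32.
Shaping rows needed: 32 / 2 = 16.
112 rows / 16 = every 7 rows.

Decrease every 7th row.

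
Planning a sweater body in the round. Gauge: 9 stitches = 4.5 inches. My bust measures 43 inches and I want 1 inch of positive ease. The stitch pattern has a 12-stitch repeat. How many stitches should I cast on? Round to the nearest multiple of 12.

Finished = 43 + 1 = 44 inches.
9 / 4.5 = 2 sts/in.
44 × 2 = 88.00 sts.
Nearest multiple of 12: 84.

Cast on 84 stitches.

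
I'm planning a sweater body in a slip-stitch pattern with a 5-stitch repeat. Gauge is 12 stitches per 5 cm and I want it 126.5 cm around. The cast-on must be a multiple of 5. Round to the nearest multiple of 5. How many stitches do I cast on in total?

12 / 5 = 2.4 sts per cm.
126.5 × 2.4 = 303.60 sts.
Nearest multiple of 5: 305.

Cast on 305 stitches.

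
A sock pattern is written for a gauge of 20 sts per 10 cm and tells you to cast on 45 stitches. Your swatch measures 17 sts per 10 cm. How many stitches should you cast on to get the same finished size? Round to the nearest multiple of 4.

Scale factor = 17 / 20 = 0.850.
45 × 17 / 20 = 38.25 sts.
→ 40 sts.

40 stitches.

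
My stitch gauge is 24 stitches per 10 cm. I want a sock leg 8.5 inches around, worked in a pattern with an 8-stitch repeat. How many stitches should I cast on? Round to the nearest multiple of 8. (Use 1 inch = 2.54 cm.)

8.5 in = 8.5 × 2.54 = 21.59 cm.
24 / 10 = 2.4 sts/cm.
21.59 × 2.4 = 51.82 sts.
→ 48.

48 stitches.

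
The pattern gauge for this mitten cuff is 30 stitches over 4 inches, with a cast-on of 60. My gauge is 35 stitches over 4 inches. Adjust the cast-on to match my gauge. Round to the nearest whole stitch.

Scale factor = 35 / 30 = 1.167.
60 × 35 / 30 = 70.00 sts.

Cast on 70 stitches.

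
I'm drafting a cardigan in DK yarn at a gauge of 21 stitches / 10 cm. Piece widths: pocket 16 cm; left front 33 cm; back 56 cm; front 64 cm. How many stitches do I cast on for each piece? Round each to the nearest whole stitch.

pocket 34; left front 69; back 118; front 134.

Rate = 21/10 = 2.1 sts per cm.
pocket: 16 × 2.1 = 33.60 → 34.
left front: 33 × 2.1 = 69.30 → 69.
back: 56 × 2.1 = 117.60 → 118.
front: 64 × 2.1 = 134.40 → 134.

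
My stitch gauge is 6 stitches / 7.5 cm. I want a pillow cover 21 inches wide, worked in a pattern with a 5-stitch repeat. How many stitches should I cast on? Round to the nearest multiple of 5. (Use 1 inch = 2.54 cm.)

CO 45 sts.

21 in = 21 × 2.54 = 53.34 cm.
6 / 7.5 = 0.8 sts/cm.
53.34 × 0.8 = 42.67 sts.
→ 45.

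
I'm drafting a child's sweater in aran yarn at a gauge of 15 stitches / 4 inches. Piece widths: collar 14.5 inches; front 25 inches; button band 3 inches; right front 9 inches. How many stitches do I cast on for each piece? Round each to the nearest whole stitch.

collar 54; front 94; button band 11; right front 34.

Rate = 15/4 = 3.75 sts per in.
collar: 14.5 × 3.75 = 54.38 → 54.
front: 25 × 3.75 = 93.75 → 94.
button band: 3 × 3.75 = 11.25 → 11.
right front: 9 × 3.75 = 33.75 → 34.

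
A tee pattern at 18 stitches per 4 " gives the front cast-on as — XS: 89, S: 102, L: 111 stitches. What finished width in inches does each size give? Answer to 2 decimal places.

18/4 = 4.5 sts per in.
XS: 89 / 4.5 = 19.778 → 19.78 in.
S: 102 / 4.5 = 22.667 → 22.67 in.
L: 111 / 4.5 = 24.667 → 24.67 in.

XS 19.78 inches; S 22.67 inches; L 24.67 inches.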